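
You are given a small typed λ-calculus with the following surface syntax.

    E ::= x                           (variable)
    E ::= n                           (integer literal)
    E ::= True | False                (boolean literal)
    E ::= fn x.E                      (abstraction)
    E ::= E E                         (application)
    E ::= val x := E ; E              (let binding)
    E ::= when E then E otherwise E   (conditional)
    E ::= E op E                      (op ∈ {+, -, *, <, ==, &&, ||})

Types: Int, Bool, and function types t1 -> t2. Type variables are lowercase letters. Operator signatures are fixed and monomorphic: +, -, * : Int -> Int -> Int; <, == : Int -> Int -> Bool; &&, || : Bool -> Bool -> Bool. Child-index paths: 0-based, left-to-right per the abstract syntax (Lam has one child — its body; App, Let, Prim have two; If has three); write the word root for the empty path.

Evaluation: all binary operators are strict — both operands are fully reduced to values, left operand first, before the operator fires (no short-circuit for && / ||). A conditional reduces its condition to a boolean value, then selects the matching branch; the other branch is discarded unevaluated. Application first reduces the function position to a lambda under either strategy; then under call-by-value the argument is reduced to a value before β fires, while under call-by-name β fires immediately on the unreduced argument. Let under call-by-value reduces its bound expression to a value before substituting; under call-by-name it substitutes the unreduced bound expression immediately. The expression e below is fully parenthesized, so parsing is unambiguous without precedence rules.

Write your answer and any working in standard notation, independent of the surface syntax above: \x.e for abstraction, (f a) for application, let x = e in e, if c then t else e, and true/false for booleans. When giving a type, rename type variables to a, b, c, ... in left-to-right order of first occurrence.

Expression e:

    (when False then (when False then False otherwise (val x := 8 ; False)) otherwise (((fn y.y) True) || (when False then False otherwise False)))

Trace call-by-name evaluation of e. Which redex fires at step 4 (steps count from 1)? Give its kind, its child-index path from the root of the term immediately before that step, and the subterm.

Answer: delta at root : (true || false)

Trace:
step 0: (if false then (if false then false else (let x = 8 in false)) else (((\y.y) true) || (if false then false else false)))
step 1: [if@root] (((\y.y) true) || (if false then false else false))
step 2: [beta@0] (true || (if false then false else false))
step 3: [if@1] (true || false)
step 4: [delta@root] true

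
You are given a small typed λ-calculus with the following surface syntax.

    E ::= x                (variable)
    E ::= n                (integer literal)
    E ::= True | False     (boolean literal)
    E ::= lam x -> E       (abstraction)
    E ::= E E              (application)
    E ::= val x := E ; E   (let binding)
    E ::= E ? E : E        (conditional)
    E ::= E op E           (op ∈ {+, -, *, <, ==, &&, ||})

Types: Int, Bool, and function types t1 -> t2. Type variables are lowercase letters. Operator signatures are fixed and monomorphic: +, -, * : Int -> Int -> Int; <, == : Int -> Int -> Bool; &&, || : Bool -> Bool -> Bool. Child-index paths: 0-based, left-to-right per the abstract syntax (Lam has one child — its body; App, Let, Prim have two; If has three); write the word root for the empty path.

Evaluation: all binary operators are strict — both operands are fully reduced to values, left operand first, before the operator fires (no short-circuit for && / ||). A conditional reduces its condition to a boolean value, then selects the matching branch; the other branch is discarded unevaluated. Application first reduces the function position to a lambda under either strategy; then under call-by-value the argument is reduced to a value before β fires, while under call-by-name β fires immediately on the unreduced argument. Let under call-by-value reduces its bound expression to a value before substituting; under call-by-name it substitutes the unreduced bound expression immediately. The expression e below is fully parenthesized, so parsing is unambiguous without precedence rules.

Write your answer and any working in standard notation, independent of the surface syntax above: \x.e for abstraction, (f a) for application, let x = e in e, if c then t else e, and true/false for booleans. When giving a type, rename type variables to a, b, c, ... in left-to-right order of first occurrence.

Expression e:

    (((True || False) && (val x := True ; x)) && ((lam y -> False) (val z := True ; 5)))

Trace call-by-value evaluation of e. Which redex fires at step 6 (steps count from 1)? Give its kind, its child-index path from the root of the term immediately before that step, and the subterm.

Answer: delta at root : (true && false)

Trace:
step 0: (((true || false) && (let x = true in x)) && ((\y.false) (let z = true in 5)))
step 1: [delta@0.0] ((true && (let x = true in x)) && ((\y.false) (let z = true in 5)))
step 2: [let@0.1] ((true && true) && ((\y.false) (let z = true in 5)))
step 3: [delta@0] (true && ((\y.false) (let z = true in 5)))
step 4: [let@1.1] (true && ((\y.false) 5))
step 5: [beta@1] (true && false)
step 6: [delta@root] false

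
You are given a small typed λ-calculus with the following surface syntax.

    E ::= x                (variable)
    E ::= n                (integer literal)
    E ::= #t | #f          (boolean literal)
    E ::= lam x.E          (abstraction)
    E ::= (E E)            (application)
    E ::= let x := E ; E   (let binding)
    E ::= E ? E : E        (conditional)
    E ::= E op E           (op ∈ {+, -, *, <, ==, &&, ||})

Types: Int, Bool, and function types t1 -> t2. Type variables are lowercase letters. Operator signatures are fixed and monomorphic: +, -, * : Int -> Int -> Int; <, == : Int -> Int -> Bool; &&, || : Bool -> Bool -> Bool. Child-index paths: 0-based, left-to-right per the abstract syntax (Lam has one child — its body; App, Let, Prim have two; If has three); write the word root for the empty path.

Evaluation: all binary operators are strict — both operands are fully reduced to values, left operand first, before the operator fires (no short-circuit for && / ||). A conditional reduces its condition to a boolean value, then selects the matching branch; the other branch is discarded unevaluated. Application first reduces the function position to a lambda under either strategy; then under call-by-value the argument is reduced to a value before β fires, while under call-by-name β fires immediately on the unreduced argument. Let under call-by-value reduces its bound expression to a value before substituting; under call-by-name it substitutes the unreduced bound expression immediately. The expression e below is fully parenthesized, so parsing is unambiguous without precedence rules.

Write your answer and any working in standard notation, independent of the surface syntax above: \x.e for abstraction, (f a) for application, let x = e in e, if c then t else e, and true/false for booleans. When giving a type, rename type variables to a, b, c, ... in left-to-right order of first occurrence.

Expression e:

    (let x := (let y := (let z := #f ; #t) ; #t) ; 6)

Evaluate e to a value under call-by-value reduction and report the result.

Derivation:
step 0: (let x = (let y = (let z = false in true) in true) in 6)
step 1: [let@0.0] (let x = (let y = true in true) in 6)
step 2: [let@0] (let x = true in 6)
step 3: [let@root] 6

Answer: 6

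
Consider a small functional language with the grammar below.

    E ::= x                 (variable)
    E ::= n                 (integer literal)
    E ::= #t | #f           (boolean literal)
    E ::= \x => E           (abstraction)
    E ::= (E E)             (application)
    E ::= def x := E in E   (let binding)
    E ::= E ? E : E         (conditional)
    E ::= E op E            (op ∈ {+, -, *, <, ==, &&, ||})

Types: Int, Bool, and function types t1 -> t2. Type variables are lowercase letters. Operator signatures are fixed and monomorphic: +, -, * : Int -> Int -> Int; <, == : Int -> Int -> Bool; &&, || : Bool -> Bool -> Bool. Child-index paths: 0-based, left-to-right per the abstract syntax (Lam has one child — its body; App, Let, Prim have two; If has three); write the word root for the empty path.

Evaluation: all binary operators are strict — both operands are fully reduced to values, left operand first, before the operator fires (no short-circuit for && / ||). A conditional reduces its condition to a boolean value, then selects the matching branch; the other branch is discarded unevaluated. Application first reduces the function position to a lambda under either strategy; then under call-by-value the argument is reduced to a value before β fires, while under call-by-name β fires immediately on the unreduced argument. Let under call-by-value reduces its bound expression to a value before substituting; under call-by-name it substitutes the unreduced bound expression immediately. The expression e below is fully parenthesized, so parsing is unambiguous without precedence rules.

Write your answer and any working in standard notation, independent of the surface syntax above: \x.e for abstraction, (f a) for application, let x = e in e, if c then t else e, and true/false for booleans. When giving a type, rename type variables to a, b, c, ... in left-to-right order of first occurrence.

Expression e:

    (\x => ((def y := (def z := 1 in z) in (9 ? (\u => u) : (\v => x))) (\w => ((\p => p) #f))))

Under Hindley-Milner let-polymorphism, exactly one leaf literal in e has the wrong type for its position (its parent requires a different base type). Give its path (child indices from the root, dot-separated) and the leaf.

Answer: 0.0.1.0 : 9

Working:
let z : Int
z : Int
let y : Int
  unify Int ~ Bool
  FAIL: mismatch Int ~ Bool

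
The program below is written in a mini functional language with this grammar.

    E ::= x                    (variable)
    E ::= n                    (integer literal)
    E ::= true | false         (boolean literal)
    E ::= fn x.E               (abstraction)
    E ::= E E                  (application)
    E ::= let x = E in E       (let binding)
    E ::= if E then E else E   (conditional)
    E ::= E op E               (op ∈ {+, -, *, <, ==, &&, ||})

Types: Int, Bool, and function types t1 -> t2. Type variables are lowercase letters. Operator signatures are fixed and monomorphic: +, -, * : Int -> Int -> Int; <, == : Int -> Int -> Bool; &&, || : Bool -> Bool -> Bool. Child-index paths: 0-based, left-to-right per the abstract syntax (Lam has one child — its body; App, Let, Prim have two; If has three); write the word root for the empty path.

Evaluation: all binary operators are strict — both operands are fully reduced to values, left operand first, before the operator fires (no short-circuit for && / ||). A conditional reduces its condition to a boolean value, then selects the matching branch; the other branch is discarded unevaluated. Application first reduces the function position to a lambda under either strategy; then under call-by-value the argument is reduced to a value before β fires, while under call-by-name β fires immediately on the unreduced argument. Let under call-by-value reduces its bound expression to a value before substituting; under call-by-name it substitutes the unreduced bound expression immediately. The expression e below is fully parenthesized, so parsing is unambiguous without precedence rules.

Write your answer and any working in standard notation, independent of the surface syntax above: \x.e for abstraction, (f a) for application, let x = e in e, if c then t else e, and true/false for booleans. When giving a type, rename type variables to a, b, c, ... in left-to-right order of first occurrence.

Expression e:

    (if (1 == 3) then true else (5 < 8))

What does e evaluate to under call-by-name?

Trace:
step 0: (if (1 == 3) then true else (5 < 8))
step 1: [delta@0] (if false then true else (5 < 8))
step 2: [if@root] (5 < 8)
step 3: [delta@root] true

Answer: true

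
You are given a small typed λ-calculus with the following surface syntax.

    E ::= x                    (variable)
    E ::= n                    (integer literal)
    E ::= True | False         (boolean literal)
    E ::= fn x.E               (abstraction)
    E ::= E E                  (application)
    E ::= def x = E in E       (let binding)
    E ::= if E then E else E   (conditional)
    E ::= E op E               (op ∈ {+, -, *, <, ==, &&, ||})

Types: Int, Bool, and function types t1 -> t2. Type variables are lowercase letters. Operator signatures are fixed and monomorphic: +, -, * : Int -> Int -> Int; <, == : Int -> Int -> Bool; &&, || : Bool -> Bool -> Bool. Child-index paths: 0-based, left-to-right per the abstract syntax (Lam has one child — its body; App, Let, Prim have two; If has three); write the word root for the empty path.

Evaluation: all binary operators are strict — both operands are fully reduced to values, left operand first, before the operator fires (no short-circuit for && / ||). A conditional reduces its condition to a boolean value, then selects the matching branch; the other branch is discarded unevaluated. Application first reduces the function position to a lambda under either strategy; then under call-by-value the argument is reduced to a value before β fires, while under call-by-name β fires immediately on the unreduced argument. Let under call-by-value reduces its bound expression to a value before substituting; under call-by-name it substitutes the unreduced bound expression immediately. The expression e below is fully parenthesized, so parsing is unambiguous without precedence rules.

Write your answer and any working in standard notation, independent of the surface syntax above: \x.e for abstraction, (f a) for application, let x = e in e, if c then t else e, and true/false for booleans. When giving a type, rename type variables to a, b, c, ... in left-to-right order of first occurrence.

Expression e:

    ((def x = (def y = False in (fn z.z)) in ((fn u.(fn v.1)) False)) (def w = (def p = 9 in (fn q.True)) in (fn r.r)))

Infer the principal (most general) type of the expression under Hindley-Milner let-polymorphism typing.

Answer: Int

Working:
let y : Bool
z : a
\z._ : a -> a
let x : forall. a -> a
\v._ : c -> Int
\u._ : b -> c -> Int
  unify b -> c -> Int ~ Bool -> d
  unify b ~ Bool
  unify c -> Int ~ d
_ _ : c -> Int
let p : Int
\q._ : e -> Bool
let w : forall. e -> Bool
r : f
\r._ : f -> f
  unify c -> Int ~ (f -> f) -> g
  unify c ~ f -> f
  unify Int ~ g
_ _ : Int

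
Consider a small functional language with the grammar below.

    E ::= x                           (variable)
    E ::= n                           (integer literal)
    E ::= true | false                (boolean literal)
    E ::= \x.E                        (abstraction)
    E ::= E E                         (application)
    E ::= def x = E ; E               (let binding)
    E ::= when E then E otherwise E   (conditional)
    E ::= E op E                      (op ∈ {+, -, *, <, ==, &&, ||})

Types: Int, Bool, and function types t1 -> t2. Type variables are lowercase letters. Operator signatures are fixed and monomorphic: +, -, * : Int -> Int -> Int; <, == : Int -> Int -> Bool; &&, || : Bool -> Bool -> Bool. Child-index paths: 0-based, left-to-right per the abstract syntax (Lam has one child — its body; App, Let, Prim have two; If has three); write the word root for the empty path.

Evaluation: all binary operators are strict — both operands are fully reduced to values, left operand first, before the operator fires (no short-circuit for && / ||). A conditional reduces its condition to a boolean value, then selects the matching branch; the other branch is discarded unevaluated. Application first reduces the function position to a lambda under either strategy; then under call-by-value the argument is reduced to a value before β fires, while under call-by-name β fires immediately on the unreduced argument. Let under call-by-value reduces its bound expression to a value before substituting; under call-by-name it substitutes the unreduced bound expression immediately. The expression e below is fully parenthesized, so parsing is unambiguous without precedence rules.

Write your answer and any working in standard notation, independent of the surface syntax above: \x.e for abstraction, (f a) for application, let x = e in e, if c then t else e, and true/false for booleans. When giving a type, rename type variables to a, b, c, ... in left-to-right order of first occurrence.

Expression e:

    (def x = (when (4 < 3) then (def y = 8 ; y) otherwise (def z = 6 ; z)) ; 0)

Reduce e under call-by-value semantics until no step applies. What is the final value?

Answer: 0

Trace:
step 0: (let x = (if (4 < 3) then (let y = 8 in y) else (let z = 6 in z)) in 0)
step 1: [delta@0.0] (let x = (if false then (let y = 8 in y) else (let z = 6 in z)) in 0)
step 2: [if@0] (let x = (let z = 6 in z) in 0)
step 3: [let@0] (let x = 6 in 0)
step 4: [let@root] 0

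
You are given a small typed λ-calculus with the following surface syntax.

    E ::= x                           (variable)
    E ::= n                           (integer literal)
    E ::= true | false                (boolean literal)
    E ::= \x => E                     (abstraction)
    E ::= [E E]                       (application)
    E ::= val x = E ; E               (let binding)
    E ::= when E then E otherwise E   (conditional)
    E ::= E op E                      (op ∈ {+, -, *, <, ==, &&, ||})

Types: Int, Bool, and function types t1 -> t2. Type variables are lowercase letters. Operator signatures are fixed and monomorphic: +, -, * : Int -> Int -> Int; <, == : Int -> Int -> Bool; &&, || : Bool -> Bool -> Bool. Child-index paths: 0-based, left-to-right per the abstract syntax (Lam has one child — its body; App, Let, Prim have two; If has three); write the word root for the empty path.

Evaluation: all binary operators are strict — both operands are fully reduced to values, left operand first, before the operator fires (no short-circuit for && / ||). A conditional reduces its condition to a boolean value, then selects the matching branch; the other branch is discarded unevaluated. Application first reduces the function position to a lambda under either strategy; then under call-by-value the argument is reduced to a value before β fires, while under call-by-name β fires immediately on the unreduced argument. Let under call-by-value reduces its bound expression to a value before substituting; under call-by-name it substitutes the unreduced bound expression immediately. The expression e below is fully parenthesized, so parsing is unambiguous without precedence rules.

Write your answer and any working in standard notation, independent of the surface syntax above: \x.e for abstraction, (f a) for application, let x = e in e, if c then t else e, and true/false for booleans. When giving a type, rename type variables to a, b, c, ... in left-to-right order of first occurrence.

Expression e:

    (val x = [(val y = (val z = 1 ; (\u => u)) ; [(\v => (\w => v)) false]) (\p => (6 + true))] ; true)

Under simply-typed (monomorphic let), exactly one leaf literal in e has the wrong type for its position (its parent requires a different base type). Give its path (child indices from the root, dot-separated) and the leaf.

Answer: 0.1.0.1 : true

Working:
let z : Int
u : a
\u._ : a -> a
let y : a -> a
v : b
\w._ : c -> b
\v._ : b -> c -> b
  unify b -> c -> b ~ Bool -> d
  unify b ~ Bool
  unify c -> Bool ~ d
_ _ : c -> Bool
  unify Int ~ Int
  unify Bool ~ Int
  FAIL: mismatch Bool ~ Int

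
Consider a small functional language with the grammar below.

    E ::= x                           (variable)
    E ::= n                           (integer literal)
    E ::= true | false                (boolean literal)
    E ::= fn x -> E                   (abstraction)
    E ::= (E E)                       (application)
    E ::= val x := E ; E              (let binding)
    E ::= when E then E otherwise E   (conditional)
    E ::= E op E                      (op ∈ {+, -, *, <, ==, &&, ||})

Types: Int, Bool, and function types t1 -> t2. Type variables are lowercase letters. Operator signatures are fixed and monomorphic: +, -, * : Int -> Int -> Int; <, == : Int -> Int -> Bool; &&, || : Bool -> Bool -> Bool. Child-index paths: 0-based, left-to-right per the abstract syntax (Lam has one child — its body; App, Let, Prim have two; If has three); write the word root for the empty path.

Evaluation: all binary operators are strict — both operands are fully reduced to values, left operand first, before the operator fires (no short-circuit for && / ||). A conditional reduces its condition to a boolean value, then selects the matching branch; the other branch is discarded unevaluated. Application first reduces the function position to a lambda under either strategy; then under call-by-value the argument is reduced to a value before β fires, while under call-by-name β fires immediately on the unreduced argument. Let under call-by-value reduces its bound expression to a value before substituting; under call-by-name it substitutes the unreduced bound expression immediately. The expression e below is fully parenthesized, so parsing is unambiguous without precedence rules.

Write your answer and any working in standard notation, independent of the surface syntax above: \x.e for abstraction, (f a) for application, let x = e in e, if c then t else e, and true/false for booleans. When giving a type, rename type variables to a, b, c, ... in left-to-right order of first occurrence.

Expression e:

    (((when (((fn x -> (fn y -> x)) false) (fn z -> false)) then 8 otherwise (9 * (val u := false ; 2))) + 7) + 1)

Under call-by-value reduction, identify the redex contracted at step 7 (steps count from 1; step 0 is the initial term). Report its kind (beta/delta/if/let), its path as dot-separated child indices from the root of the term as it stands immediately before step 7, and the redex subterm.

Working:
step 0: (((if (((\x.(\y.x)) false) (\z.false)) then 8 else (9 * (let u = false in 2))) + 7) + 1)
step 1: [beta@0.0.0.0] (((if ((\y.false) (\z.false)) then 8 else (9 * (let u = false in 2))) + 7) + 1)
step 2: [beta@0.0.0] (((if false then 8 else (9 * (let u = false in 2))) + 7) + 1)
step 3: [if@0.0] (((9 * (let u = false in 2)) + 7) + 1)
step 4: [let@0.0.1] (((9 * 2) + 7) + 1)
step 5: [delta@0.0] ((18 + 7) + 1)
step 6: [delta@0] (25 + 1)
step 7: [delta@root] 26

Answer: delta at root : (25 + 1)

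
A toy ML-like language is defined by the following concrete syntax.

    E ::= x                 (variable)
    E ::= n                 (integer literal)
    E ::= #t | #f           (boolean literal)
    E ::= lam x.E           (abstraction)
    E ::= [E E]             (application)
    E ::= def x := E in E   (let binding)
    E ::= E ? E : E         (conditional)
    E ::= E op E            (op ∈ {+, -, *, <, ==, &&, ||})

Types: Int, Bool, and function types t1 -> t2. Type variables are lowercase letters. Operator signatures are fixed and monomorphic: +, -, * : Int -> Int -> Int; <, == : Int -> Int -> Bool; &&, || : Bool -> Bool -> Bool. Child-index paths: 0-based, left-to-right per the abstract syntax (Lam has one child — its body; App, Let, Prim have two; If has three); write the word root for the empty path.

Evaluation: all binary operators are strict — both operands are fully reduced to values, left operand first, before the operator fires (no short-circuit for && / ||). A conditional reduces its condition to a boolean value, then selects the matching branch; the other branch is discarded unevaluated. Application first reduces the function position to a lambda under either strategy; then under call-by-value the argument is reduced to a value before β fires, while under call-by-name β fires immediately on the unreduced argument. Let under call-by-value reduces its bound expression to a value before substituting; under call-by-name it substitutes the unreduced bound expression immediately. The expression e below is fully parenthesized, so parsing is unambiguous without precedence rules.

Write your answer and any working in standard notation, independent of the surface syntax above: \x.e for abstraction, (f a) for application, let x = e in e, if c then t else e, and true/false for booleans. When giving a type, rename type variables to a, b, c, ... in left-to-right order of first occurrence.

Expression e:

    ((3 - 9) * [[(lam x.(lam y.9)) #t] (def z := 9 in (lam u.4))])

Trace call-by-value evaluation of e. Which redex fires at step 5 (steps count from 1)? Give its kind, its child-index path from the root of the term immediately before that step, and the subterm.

Working:
step 0: ((3 - 9) * (((\x.(\y.9)) true) (let z = 9 in (\u.4))))
step 1: [delta@0] (-6 * (((\x.(\y.9)) true) (let z = 9 in (\u.4))))
step 2: [beta@1.0] (-6 * ((\y.9) (let z = 9 in (\u.4))))
step 3: [let@1.1] (-6 * ((\y.9) (\u.4)))
step 4: [beta@1] (-6 * 9)
step 5: [delta@root] -54

Answer: delta at root : (-6 * 9)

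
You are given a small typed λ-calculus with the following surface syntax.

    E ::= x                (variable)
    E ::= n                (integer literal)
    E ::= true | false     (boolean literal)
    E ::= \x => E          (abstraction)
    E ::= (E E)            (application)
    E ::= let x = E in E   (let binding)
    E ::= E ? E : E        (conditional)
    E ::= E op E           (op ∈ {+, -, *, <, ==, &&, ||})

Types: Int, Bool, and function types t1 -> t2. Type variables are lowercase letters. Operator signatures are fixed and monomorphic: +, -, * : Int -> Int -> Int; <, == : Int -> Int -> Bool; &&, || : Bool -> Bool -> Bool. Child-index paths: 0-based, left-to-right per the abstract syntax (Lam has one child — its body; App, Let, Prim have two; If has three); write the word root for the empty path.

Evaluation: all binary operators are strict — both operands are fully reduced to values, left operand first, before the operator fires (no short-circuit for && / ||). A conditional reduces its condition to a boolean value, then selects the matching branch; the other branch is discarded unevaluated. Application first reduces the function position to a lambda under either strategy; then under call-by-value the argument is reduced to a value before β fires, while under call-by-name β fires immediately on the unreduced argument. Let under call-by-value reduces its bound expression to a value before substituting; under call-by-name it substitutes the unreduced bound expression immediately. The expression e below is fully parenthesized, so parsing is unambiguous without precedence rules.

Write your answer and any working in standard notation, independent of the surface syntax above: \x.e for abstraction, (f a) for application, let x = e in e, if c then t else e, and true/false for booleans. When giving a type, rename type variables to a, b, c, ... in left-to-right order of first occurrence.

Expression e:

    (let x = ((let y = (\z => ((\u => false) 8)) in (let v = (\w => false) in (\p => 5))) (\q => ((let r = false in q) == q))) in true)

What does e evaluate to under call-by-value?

Answer: true

Trace:
step 0: (let x = ((let y = (\z.((\u.false) 8)) in (let v = (\w.false) in (\p.5))) (\q.((let r = false in q) == q))) in true)
step 1: [let@0.0] (let x = ((let v = (\w.false) in (\p.5)) (\q.((let r = false in q) == q))) in true)
step 2: [let@0.0] (let x = ((\p.5) (\q.((let r = false in q) == q))) in true)
step 3: [beta@0] (let x = 5 in true)
step 4: [let@root] true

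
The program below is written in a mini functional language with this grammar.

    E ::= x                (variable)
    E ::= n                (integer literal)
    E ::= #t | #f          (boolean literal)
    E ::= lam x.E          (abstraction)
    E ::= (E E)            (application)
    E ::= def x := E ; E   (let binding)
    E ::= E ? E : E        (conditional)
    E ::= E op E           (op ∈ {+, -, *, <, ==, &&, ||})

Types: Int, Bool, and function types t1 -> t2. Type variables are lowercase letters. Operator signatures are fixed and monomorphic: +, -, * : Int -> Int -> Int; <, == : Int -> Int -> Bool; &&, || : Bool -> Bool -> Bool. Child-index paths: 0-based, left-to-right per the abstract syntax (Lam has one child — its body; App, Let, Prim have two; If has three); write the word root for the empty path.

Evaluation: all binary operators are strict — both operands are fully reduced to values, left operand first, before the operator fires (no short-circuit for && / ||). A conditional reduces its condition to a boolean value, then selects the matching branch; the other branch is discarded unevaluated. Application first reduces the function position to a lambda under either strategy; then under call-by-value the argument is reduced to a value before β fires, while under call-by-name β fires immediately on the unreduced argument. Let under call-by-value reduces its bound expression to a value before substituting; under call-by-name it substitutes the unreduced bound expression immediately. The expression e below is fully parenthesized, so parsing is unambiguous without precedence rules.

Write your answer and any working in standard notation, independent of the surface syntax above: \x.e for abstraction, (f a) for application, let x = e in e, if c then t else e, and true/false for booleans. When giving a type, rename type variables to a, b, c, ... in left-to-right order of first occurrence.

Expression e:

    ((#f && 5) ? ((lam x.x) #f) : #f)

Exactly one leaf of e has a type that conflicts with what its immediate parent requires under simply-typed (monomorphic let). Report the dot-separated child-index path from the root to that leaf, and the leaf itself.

Derivation:
  unify Bool ~ Bool
  unify Int ~ Bool
  FAIL: mismatch Int ~ Bool

Answer: 0.1 : 5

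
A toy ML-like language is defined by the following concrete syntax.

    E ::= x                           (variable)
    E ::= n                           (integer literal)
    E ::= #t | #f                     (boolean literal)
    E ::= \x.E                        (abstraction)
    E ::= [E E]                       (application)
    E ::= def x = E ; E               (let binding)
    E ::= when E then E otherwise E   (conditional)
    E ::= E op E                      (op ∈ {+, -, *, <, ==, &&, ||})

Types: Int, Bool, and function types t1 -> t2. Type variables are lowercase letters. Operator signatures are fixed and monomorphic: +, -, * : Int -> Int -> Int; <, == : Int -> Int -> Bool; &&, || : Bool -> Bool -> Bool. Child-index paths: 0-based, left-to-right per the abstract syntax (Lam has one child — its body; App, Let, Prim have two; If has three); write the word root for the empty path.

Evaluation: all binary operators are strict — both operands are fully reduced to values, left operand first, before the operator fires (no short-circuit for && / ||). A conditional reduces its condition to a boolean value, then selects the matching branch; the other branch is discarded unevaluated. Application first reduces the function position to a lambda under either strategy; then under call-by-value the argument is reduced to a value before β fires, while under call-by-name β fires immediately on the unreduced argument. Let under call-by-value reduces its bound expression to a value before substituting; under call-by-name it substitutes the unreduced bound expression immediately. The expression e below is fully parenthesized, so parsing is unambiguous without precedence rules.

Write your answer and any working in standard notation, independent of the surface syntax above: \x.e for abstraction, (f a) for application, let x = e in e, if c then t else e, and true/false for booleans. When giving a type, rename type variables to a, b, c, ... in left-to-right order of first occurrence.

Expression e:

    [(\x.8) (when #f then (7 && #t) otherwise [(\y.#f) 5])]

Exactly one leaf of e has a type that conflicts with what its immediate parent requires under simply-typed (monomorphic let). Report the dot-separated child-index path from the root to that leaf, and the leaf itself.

Trace:
\x._ : a -> Int
  unify Bool ~ Bool
  unify Int ~ Bool
  FAIL: mismatch Int ~ Bool

Answer: 1.1.0 : 7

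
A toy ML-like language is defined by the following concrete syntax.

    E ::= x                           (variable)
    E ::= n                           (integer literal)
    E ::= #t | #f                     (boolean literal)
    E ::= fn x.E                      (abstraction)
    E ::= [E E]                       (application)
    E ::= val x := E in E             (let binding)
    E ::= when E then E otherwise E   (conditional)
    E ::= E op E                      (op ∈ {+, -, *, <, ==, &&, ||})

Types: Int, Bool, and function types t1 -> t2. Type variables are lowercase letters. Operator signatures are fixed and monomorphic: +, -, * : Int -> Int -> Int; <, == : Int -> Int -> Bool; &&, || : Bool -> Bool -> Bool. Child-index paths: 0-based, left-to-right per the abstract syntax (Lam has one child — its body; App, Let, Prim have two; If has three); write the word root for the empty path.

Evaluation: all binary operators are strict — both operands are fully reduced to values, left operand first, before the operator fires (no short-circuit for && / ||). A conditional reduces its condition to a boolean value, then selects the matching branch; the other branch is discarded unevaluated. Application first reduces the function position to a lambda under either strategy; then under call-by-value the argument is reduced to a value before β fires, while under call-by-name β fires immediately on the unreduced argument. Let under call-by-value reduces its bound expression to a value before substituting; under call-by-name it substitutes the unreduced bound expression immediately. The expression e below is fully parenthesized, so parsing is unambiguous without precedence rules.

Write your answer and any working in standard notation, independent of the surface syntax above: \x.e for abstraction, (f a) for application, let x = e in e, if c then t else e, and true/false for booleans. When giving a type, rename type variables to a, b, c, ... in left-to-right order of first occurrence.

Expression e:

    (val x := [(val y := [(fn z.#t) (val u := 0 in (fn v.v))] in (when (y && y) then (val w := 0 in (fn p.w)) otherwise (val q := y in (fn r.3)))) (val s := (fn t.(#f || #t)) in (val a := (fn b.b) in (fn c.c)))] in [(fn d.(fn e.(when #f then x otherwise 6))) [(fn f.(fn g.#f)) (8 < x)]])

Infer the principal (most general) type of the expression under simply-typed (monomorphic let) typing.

Trace:
\z._ : a -> Bool
let u : Int
v : b
\v._ : b -> b
  unify a -> Bool ~ (b -> b) -> c
  unify a ~ b -> b
  unify Bool ~ c
_ _ : Bool
let y : Bool
y : Bool
  unify Bool ~ Bool
y : Bool
  unify Bool ~ Bool
  unify Bool ~ Bool
let w : Int
w : Int
\p._ : d -> Int
y : Bool
let q : Bool
\r._ : e -> Int
  unify d -> Int ~ e -> Int
  unify d ~ e
  unify Int ~ Int
  unify Bool ~ Bool
  unify Bool ~ Bool
\t._ : f -> Bool
let s : f -> Bool
b : g
\b._ : g -> g
let a : g -> g
c : h
\c._ : h -> h
  unify e -> Int ~ (h -> h) -> i
  unify e ~ h -> h
  unify Int ~ i
_ _ : Int
let x : Int
  unify Bool ~ Bool
x : Int
  unify Int ~ Int
\e._ : k -> Int
\d._ : j -> k -> Int
\g._ : m -> Bool
\f._ : l -> m -> Bool
  unify Int ~ Int
x : Int
  unify Int ~ Int
  unify l -> m -> Bool ~ Bool -> n
  unify l ~ Bool
  unify m -> Bool ~ n
_ _ : m -> Bool
  unify j -> k -> Int ~ (m -> Bool) -> o
  unify j ~ m -> Bool
  unify k -> Int ~ o
_ _ : k -> Int

Answer: a -> Int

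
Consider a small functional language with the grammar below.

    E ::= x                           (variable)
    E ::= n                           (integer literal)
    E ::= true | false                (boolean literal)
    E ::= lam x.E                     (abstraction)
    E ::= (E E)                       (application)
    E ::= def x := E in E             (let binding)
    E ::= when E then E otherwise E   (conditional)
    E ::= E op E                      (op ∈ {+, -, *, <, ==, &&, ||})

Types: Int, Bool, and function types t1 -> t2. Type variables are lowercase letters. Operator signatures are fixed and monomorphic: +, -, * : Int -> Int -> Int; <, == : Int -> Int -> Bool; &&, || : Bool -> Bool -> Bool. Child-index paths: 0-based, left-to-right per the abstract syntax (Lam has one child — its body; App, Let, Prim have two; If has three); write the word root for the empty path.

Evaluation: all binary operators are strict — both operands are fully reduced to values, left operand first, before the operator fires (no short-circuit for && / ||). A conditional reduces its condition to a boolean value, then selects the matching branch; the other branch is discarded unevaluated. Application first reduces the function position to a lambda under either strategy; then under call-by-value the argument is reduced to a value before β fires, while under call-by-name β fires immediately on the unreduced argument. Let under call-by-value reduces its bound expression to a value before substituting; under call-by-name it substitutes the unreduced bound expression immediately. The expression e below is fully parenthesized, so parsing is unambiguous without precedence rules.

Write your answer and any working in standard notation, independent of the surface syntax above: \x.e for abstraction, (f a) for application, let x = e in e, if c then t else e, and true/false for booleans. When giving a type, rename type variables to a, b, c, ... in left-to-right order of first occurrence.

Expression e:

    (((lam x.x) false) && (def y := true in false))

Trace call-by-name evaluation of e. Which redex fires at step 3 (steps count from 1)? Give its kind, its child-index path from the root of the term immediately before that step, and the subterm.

Working:
step 0: (((\x.x) false) && (let y = true in false))
step 1: [beta@0] (false && (let y = true in false))
step 2: [let@1] (false && false)
step 3: [delta@root] false

Answer: delta at root : (false && false)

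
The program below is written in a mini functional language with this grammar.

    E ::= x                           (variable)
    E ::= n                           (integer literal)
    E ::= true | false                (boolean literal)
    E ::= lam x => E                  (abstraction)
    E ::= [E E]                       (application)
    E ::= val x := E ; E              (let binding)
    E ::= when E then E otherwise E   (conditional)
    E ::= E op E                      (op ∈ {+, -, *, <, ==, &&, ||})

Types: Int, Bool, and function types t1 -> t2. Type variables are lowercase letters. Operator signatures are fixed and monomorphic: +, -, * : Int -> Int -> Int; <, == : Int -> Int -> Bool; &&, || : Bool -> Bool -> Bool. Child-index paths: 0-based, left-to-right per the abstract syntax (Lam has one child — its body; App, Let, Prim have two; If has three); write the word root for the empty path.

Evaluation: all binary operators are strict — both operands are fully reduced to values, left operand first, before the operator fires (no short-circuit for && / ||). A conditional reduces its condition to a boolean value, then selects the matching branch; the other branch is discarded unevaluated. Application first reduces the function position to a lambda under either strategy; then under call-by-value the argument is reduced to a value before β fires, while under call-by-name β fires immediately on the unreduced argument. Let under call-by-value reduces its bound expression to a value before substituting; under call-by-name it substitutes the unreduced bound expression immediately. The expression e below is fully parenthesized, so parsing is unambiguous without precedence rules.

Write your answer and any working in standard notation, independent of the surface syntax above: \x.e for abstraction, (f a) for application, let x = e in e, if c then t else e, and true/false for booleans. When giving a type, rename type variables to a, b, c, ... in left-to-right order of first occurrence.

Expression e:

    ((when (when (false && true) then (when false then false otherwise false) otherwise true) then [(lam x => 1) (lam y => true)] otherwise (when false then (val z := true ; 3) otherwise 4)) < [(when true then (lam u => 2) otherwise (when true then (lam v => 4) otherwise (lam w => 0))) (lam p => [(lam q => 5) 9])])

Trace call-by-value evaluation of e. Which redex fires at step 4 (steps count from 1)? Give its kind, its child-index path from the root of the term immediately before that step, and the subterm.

Answer: beta at 0 : ((\x.1) (\y.true))

Working:
step 0: ((if (if (false && true) then (if false then false else false) else true) then ((\x.1) (\y.true)) else (if false then (let z = true in 3) else 4)) < ((if true then (\u.2) else (if true then (\v.4) else (\w.0))) (\p.((\q.5) 9))))
step 1: [delta@0.0.0] ((if (if false then (if false then false else false) else true) then ((\x.1) (\y.true)) else (if false then (let z = true in 3) else 4)) < ((if true then (\u.2) else (if true then (\v.4) else (\w.0))) (\p.((\q.5) 9))))
step 2: [if@0.0] ((if true then ((\x.1) (\y.true)) else (if false then (let z = true in 3) else 4)) < ((if true then (\u.2) else (if true then (\v.4) else (\w.0))) (\p.((\q.5) 9))))
step 3: [if@0] (((\x.1) (\y.true)) < ((if true then (\u.2) else (if true then (\v.4) else (\w.0))) (\p.((\q.5) 9))))
step 4: [beta@0] (1 < ((if true then (\u.2) else (if true then (\v.4) else (\w.0))) (\p.((\q.5) 9))))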